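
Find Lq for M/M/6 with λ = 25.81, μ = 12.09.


a = λ/μ = 2.1348; ρ = a/6 = 0.3558
P₀ = 0.118006
Lq = P₀·a^c·ρ / (c!·(1−ρ)²) = 0.118006·94.66081·0.3558/(720·0.41499)
= 0.01330

Final: 0.01330


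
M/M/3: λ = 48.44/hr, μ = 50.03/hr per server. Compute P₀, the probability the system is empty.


a = λ/μ = 48.44/50.03 = 0.9682; ρ = a/c = 0.3227
Σ_{k=0}^{2} a^k/k! (terms k=0..2) = 1.00000 + 0.96822 + 0.46872 = 2.43694
Tail: a^3/(3!(1−ρ)) = 0.90766/(6·0.6773) = 0.22336
P₀ = 1/(2.43694 + 0.22336) = 1/2.66031 = 0.375896

Final: 0.375896


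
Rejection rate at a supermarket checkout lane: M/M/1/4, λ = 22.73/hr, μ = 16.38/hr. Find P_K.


ρ = λ/μ = 22.73/16.38 = 1.3877
P_K = (1−ρ)ρ^K/(1−ρ^(K+1)) = (-0.3877·3.708021)/(1 − 5.145501)
= -1.437481/-4.145501 = 0.346757

Final: 0.346757


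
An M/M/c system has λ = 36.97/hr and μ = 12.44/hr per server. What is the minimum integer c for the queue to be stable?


Stability requires cμ > λ ⇔ c > λ/μ.
λ/μ = 36.97/12.44 = 2.9719
Minimum integer c = ⌊2.9719⌋ + 1 = 3
Check: 3·12.44 = 37.32 > 36.97, while 2·12.44 = 24.88 ≤ 36.97

Final: 3 servers


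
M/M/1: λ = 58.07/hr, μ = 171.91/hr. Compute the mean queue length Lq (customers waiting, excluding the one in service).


ρ = 58.07/171.91 = 0.3378
Lq = ρ²/(1−ρ) = 0.1141/0.6622 = 0.1723

Final: 0.1723


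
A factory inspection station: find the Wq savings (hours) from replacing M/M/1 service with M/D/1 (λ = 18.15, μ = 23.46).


ρ = 18.15/23.46 = 0.7737
Wq(M/M/1) = ρ/(μ−λ) = 0.7737/5.31 = 0.14570 hr
Wq(M/D/1) = ρ/(2(μ−λ)) = 0.07285 hr
Savings = 0.14570 − 0.07285 = 0.07285 hr

Final: 0.07285 hr


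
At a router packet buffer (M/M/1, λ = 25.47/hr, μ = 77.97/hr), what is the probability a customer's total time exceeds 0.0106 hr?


W ~ Exponential(μ−λ) for M/M/1.
μ − λ = 77.97 − 25.47 = 52.5000
P(W > t) = e^{−(μ−λ)t} = e^{−0.5565} = 0.573212

Final: 0.573212


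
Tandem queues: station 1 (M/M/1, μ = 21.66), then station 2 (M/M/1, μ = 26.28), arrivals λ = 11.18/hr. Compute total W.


Each node sees arrival rate λ = 11.18/hr (tandem ⇒ throughput preserved).
W₁ = 1/(μ₁−λ) = 1/(21.66−11.18) = 0.09542 hr
W₂ = 1/(μ₂−λ) = 1/(26.28−11.18) = 0.06623 hr
W_total = W₁ + W₂ = 0.09542 + 0.06623 = 0.16165 hr

Final: 0.16165 hr


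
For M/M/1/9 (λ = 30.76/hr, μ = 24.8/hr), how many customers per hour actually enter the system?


ρ = 1.2403; P_K = (1−ρ)ρ^9/(1−ρ^10) = 0.219196
λ_eff = λ(1 − P_K) = 30.76·(1 − 0.219196) = 30.76·0.780804 = 24.0175 /hr

Final: 24.0175 /hr


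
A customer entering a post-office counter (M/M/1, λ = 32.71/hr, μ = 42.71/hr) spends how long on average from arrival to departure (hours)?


W = 1/(μ−λ) = 1/(42.71 − 32.71) = 1/10.00 = 0.1000 hr

Final: 0.1000 hr


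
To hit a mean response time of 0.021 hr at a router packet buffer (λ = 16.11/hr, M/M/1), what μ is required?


W = 1/(μ−λ) ⇒ μ − λ = 1/W = 1/0.021 = 47.6190
μ = λ + 1/W = 16.11 + 47.6190 = 63.7290 per hr

Final: 63.7290 /hr


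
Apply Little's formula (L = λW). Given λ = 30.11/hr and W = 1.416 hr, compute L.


L = λW = 30.11·1.416 = 42.6358

Final: 42.6358


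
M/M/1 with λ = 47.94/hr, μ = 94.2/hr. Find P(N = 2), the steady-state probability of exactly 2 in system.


ρ = 47.94/94.2 = 0.5089
P_n = (1−ρ)·ρ^n = (1 − 0.5089)·0.5089^2 = 0.4911·0.258997 = 0.127189

Final: 0.127189


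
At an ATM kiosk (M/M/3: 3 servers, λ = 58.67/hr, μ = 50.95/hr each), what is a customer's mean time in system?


a = 1.1515; ρ = 0.3838; P₀ = 0.309833
Lq = P₀·a^c·ρ/(c!(1−ρ)²) = 0.07972
Wq = Lq/λ = 0.07972/58.67 = 0.001359 hr
W = Wq + 1/μ = 0.001359 + 0.01963 = 0.02099 hr

Final: 0.02099 hr


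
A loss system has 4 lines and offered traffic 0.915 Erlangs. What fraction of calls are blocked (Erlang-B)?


B(c,a) = (a^c/c!) / Σ_{k=0}^{c} a^k/k!
a^4/4! = 0.029206
Σ terms (k=0..4): 1.00000 + 0.91500 + 0.41861 + 0.12768 + 0.02921 = 2.490495
B = 0.029206/2.490495 = 0.011727

Final: 0.011727


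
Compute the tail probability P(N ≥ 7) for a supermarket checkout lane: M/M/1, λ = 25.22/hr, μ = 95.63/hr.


ρ = 25.22/95.63 = 0.2637
P(N ≥ n) = ρ^n = 0.2637^7 = 0.00008873

Final: 0.00008873


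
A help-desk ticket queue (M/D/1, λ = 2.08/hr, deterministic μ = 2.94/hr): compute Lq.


ρ = 2.08/2.94 = 0.7075
M/D/1: Lq = ρ²/(2(1−ρ)) = 0.5005/(2·0.2925) = 0.85556

Final: 0.85556


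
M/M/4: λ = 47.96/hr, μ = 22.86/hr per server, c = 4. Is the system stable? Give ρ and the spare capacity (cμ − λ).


Total capacity cμ = 4·22.86 = 91.44/hr
ρ = λ/(cμ) = 47.96/91.44 = 0.5245
Stable ⇔ ρ < 1: YES
Spare capacity = cμ − λ = 91.44 − 47.96 = 43.48/hr

Final: ρ = 0.5245; stable; margin = 43.48/hr


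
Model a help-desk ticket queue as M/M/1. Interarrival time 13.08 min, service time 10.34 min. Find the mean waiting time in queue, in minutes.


λ = 60/13.08 = 4.5872 /hr
μ = 60/10.34 = 5.8027 /hr
ρ = λ/μ = 4.5872/5.8027 = 0.7905
Wq = ρ/(μ−λ) = 0.7905/(5.8027−4.5872) = 0.65034 hr
In minutes: 0.65034·60 = 39.020 min

Final: 39.020 min


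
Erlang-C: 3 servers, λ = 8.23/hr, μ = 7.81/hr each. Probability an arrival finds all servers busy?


a = λ/μ = 1.0538; ρ = a/3 = 0.3513
P₀ = 0.343687 (from M/M/c formula)
C(c,a) = [a^c/(c!(1−ρ))]·P₀ = [1.17016/(6·0.6487)]·0.343687
= 0.30062·0.343687 = 0.103321

Final: 0.103321


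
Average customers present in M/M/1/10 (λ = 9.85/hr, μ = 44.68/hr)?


ρ = 9.85/44.68 = 0.2205
L = ρ[1 − (K+1)ρ^K + Kρ^(K+1)] / [(1−ρ)(1−ρ^(K+1))]
Numerator: 0.2205·(1 − 11·0.0000002712 + 10·0.00000005978) = 0.220456
Denominator: (0.7795)·(1.000000) = 0.779543
L = 0.220456/0.779543 = 0.2828

Final: 0.2828


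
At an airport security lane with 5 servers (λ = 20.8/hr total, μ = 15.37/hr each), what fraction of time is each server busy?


ρ = λ/(cμ) = 20.8/(5·15.37) = 20.8/76.85 = 0.2707

Final: 0.2707


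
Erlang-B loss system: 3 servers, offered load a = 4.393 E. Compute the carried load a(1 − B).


B(3,4.393) = 0.484359 (Erlang-B)
Carried load = a(1 − B) = 4.393·(1 − 0.484359) = 4.393·0.515641 = 2.2652 E

Final: 2.2652 Erlangs


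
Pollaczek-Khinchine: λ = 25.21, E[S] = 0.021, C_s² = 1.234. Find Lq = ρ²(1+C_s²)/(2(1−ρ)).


ρ = λ·E[S] = 25.21·0.021 = 0.5294
Lq = ρ²(1+C_s²)/(2(1−ρ)) = 0.2803·(1+1.234)/(2·0.4706)
= 0.2803·2.2340/0.9412 = 0.66527

Final: 0.66527


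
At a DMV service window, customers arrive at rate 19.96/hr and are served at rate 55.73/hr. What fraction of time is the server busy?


ρ = λ/μ = 19.96/55.73 = 0.3582

Final: 0.3582


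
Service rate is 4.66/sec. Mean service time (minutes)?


Mean service time = 1/μ = 1/4.66 second = 0.21459 second
In minutes: 0.21459 × 0.0166667 = 0.003577 min

Final: 0.003577 min


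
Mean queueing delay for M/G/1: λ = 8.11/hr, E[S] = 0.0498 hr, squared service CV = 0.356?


ρ = λ·E[S] = 8.11·0.0498 = 0.4039
E[S²] = E[S]²(1+C_s²) = 0.0498²·(1+0.356) = 0.003363
Wq = λ·E[S²]/(2(1−ρ)) = 8.11·0.003363/(2·0.5961) = 0.02288 hr

Final: 0.02288 hr


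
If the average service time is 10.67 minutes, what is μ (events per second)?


μ = 1/(service time) in consistent units.
1 second = 0.0166667 min, so μ = 0.0166667/10.67 = 0.001562 per second

Final: 0.001562 /sec


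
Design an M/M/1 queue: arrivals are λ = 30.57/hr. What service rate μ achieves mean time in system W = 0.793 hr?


W = 1/(μ−λ) ⇒ μ − λ = 1/W = 1/0.793 = 1.2610
μ = λ + 1/W = 30.57 + 1.2610 = 31.8310 per hr

Final: 31.8310 /hr


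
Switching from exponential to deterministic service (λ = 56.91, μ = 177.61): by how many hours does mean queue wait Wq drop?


ρ = 56.91/177.61 = 0.3204
Wq(M/M/1) = ρ/(μ−λ) = 0.3204/120.70 = 0.002655 hr
Wq(M/D/1) = ρ/(2(μ−λ)) = 0.001327 hr
Savings = 0.002655 − 0.001327 = 0.001327 hr

Final: 0.001327 hr


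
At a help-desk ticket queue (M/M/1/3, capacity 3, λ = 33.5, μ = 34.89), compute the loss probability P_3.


ρ = λ/μ = 33.5/34.89 = 0.9602
P_K = (1−ρ)ρ^K/(1−ρ^(K+1)) = (0.03984·0.885180)/(1 − 0.849915)
= 0.035265/0.150085 = 0.234967

Final: 0.234967


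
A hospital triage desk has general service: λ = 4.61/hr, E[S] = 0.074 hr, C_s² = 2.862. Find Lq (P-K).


ρ = λ·E[S] = 4.61·0.074 = 0.3411
Lq = ρ²(1+C_s²)/(2(1−ρ)) = 0.1164·(1+2.862)/(2·0.6589)
= 0.1164·3.8620/1.3177 = 0.34108

Final: 0.34108


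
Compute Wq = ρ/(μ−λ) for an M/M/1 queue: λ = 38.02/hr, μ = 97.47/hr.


ρ = 38.02/97.47 = 0.3901
Wq = ρ/(μ−λ) = 0.3901/(97.47 − 38.02) = 0.3901/59.45 = 0.006561 hr

Final: 0.006561 hr


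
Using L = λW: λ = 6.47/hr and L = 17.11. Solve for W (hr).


W = L/λ = 17.11/6.47 = 2.6445 hr

Final: 2.6445 hr


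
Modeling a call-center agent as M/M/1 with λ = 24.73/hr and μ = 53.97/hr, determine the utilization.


ρ = λ/μ = 24.73/53.97 = 0.4582

Final: 0.4582


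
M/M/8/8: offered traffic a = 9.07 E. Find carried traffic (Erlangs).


B(8,9.07) = 0.292751 (Erlang-B)
Carried load = a(1 − B) = 9.07·(1 − 0.292751) = 9.07·0.707249 = 6.4147 E

Final: 6.4147 Erlangs


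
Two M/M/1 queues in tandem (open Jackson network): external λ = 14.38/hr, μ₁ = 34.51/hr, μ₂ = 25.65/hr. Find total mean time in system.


Each node sees arrival rate λ = 14.38/hr (tandem ⇒ throughput preserved).
W₁ = 1/(μ₁−λ) = 1/(34.51−14.38) = 0.04968 hr
W₂ = 1/(μ₂−λ) = 1/(25.65−14.38) = 0.08873 hr
W_total = W₁ + W₂ = 0.04968 + 0.08873 = 0.13841 hr

Final: 0.13841 hr


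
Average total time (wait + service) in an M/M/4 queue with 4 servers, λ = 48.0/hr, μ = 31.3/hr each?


a = 1.5335; ρ = 0.3834; P₀ = 0.213481
Lq = P₀·a^c·ρ/(c!(1−ρ)²) = 0.04961
Wq = Lq/λ = 0.04961/48.0 = 0.001033 hr
W = Wq + 1/μ = 0.001033 + 0.03195 = 0.03298 hr

Final: 0.03298 hr


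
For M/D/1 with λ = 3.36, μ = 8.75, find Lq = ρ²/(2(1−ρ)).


ρ = 3.36/8.75 = 0.3840
M/D/1: Lq = ρ²/(2(1−ρ)) = 0.1475/(2·0.6160) = 0.11969

Final: 0.11969


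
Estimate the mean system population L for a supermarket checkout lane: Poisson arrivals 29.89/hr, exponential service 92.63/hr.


ρ = λ/μ = 29.89/92.63 = 0.3227
L = ρ/(1−ρ) = 0.3227/(1 − 0.3227) = 0.3227/0.6773 = 0.4764

Final: 0.4764


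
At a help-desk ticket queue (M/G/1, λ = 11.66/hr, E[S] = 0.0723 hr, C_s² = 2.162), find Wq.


ρ = λ·E[S] = 11.66·0.0723 = 0.8430
E[S²] = E[S]²(1+C_s²) = 0.0723²·(1+2.162) = 0.016529
Wq = λ·E[S²]/(2(1−ρ)) = 11.66·0.016529/(2·0.1570) = 0.61384 hr

Final: 0.61384 hr


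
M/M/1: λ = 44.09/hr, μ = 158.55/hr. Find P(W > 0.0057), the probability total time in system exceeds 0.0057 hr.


W ~ Exponential(μ−λ) for M/M/1.
μ − λ = 158.55 − 44.09 = 114.4600
P(W > t) = e^{−(μ−λ)t} = e^{−0.6524} = 0.520783

Final: 0.520783


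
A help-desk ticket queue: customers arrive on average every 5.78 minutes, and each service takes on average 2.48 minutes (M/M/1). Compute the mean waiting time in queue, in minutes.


λ = 60/5.78 = 10.3806 /hr
μ = 60/2.48 = 24.1935 /hr
ρ = λ/μ = 10.3806/24.1935 = 0.4291
Wq = ρ/(μ−λ) = 0.4291/(24.1935−10.3806) = 0.03106 hr
In minutes: 0.03106·60 = 1.864 min

Final: 1.864 min


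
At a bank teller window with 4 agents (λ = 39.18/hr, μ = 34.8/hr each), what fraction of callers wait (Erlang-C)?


a = λ/μ = 1.1259; ρ = a/4 = 0.2815
P₀ = 0.323555 (from M/M/c formula)
C(c,a) = [a^c/(c!(1−ρ))]·P₀ = [1.60672/(24·0.7185)]·0.323555
= 0.09317·0.323555 = 0.030146

Final: 0.030146


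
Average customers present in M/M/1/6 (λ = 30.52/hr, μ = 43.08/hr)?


ρ = 30.52/43.08 = 0.7084
L = ρ[1 − (K+1)ρ^K + Kρ^(K+1)] / [(1−ρ)(1−ρ^(K+1))]
Numerator: 0.7084·(1 − 7·0.126431 + 6·0.089570) = 0.462195
Denominator: (0.2916)·(0.910430) = 0.265436
L = 0.462195/0.265436 = 1.7413

Final: 1.7413


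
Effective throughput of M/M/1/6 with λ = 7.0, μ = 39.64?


ρ = 0.1766; P_K = (1−ρ)ρ^6/(1−ρ^7) = 0.00002497
λ_eff = λ(1 − P_K) = 7.0·(1 − 0.00002497) = 7.0·0.999975 = 6.9998 /hr

Final: 6.9998 /hr


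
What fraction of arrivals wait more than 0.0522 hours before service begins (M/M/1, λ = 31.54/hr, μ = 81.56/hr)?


ρ = 31.54/81.56 = 0.3867
P(Wq > t) = ρ·e^{−(μ−λ)t} = 0.3867·e^{−2.6110}
= 0.3867·0.073458 = 0.028407

Final: 0.028407


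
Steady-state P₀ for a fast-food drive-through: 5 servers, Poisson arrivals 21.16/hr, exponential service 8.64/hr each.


a = λ/μ = 21.16/8.64 = 2.4491; ρ = a/c = 0.4898
Σ_{k=0}^{4} a^k/k! (terms k=0..4) = 1.00000 + 2.44907 + 2.99898 + 2.44824 + 1.49898 = 10.39528
Tail: a^5/(5!(1−ρ)) = 88.10684/(120·0.5102) = 1.43913
P₀ = 1/(10.39528 + 1.43913) = 1/11.83441 = 0.084499

Final: 0.084499


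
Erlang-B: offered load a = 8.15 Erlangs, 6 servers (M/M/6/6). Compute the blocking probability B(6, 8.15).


B(c,a) = (a^c/c!) / Σ_{k=0}^{c} a^k/k!
a^6/6! = 407.017569
Σ terms (k=0..6): 1.00000 + 8.15000 + 33.21125 + 90.22390 + 183.83119 + 299.64484 + 407.01757 = 1023.078739
B = 407.017569/1023.078739 = 0.397836

Final: 0.397836


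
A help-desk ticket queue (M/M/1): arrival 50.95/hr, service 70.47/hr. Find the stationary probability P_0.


ρ = 50.95/70.47 = 0.7230
P_n = (1−ρ)·ρ^n = (1 − 0.7230)·0.7230^0 = 0.2770·1.000000 = 0.276997

Final: 0.276997


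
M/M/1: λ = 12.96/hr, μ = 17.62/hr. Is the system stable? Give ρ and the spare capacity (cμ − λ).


Total capacity cμ = 1·17.62 = 17.62/hr
ρ = λ/(cμ) = 12.96/17.62 = 0.7355
Stable ⇔ ρ < 1: YES
Spare capacity = cμ − λ = 17.62 − 12.96 = 4.66/hr

Final: ρ = 0.7355; stable; margin = 4.66/hr


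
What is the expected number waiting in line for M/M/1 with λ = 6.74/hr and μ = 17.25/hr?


ρ = 6.74/17.25 = 0.3907
Lq = ρ²/(1−ρ) = 0.1527/0.6093 = 0.2506

Final: 0.2506


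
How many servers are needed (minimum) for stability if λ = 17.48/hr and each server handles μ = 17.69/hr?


Stability requires cμ > λ ⇔ c > λ/μ.
λ/μ = 17.48/17.69 = 0.9881
Minimum integer c = ⌊0.9881⌋ + 1 = 1
Check: 1·17.69 = 17.69 > 17.48, while 0·17.69 = 0.00 ≤ 17.48

Final: 1 servers


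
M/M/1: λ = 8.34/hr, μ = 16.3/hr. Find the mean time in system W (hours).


W = 1/(μ−λ) = 1/(16.3 − 8.34) = 1/7.96 = 0.1256 hr

Final: 0.1256 hr


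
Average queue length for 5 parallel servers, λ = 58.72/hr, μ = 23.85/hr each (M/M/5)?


a = λ/μ = 2.4621; ρ = a/5 = 0.4924
P₀ = 0.083357
Lq = P₀·a^c·ρ / (c!·(1−ρ)²) = 0.083357·90.46661·0.4924/(120·0.25765)
= 0.12010

Final: 0.12010


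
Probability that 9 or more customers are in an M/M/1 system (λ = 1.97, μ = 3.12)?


ρ = 1.97/3.12 = 0.6314
P(N ≥ n) = ρ^n = 0.6314^9 = 0.015952

Final: 0.015952


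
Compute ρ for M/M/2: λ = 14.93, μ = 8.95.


ρ = λ/(cμ) = 14.93/(2·8.95) = 14.93/17.90 = 0.8341

Final: 0.8341


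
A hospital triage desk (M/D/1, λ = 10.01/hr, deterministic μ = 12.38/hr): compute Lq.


ρ = 10.01/12.38 = 0.8086
M/D/1: Lq = ρ²/(2(1−ρ)) = 0.6538/(2·0.1914) = 1.70753

Final: 1.70753


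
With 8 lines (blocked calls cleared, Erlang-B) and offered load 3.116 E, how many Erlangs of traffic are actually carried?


B(8,3.116) = 0.009820 (Erlang-B)
Carried load = a(1 − B) = 3.116·(1 − 0.009820) = 3.116·0.990180 = 3.0854 E

Final: 3.0854 Erlangs


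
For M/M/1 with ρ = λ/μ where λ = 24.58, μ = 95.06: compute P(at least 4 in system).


ρ = 24.58/95.06 = 0.2586
P(N ≥ n) = ρ^n = 0.2586^4 = 0.004470

Final: 0.004470


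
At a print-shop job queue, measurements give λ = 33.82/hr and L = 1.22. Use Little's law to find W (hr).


W = L/λ = 1.22/33.82 = 0.03607 hr

Final: 0.03607 hr


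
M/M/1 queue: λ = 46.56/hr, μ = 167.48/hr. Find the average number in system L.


ρ = λ/μ = 46.56/167.48 = 0.2780
L = ρ/(1−ρ) = 0.2780/(1 − 0.2780) = 0.2780/0.7220 = 0.3850

Final: 0.3850


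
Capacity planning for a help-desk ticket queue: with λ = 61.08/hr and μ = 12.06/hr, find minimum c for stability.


Stability requires cμ > λ ⇔ c > λ/μ.
λ/μ = 61.08/12.06 = 5.0647
Minimum integer c = ⌊5.0647⌋ + 1 = 6
Check: 6·12.06 = 72.36 > 61.08, while 5·12.06 = 60.30 ≤ 61.08

Final: 6 servers


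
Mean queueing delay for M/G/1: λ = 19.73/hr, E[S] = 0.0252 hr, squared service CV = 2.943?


ρ = λ·E[S] = 19.73·0.0252 = 0.4972
E[S²] = E[S]²(1+C_s²) = 0.0252²·(1+2.943) = 0.002504
Wq = λ·E[S²]/(2(1−ρ)) = 19.73·0.002504/(2·0.5028) = 0.04913 hr

Final: 0.04913 hr


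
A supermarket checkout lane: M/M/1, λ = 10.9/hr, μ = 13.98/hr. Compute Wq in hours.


ρ = 10.9/13.98 = 0.7797
Wq = ρ/(μ−λ) = 0.7797/(13.98 − 10.9) = 0.7797/3.08 = 0.2531 hr

Final: 0.2531 hr


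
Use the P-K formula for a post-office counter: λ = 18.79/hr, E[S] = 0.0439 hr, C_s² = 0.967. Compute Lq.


ρ = λ·E[S] = 18.79·0.0439 = 0.8249
Lq = ρ²(1+C_s²)/(2(1−ρ)) = 0.6804·(1+0.967)/(2·0.1751)
= 0.6804·1.9670/0.3502 = 3.82141

Final: 3.82141


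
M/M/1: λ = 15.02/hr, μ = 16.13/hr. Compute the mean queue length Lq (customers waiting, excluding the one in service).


ρ = 15.02/16.13 = 0.9312
Lq = ρ²/(1−ρ) = 0.8671/0.06882 = 12.6003

Final: 12.6003


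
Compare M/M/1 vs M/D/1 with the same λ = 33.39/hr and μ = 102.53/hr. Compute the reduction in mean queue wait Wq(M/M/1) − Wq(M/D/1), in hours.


ρ = 33.39/102.53 = 0.3257
Wq(M/M/1) = ρ/(μ−λ) = 0.3257/69.14 = 0.004710 hr
Wq(M/D/1) = ρ/(2(μ−λ)) = 0.002355 hr
Savings = 0.004710 − 0.002355 = 0.002355 hr

Final: 0.002355 hr


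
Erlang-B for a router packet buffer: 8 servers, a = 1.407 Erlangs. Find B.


B(c,a) = (a^c/c!) / Σ_{k=0}^{c} a^k/k!
a^8/8! = 0.0003809
Σ terms (k=0..8): 1.00000 + 1.40700 + 0.98982 + 0.46423 + 0.16329 + 0.04595 + 0.01078 + 0.002166 + 0.0003809 = 4.083617
B = 0.0003809/4.083617 = 0.00009328

Final: 0.00009328


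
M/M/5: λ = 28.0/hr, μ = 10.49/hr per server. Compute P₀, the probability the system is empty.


a = λ/μ = 28.0/10.49 = 2.6692; ρ = a/c = 0.5338
Σ_{k=0}^{4} a^k/k! (terms k=0..4) = 1.00000 + 2.66921 + 3.56234 + 3.16954 + 2.11504 = 12.51613
Tail: a^5/(5!(1−ρ)) = 135.49171/(120·0.4662) = 2.42213
P₀ = 1/(12.51613 + 2.42213) = 1/14.93826 = 0.066942

Final: 0.066942


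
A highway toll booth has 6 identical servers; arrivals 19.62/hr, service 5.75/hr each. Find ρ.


ρ = λ/(cμ) = 19.62/(6·5.75) = 19.62/34.50 = 0.5687

Final: 0.5687


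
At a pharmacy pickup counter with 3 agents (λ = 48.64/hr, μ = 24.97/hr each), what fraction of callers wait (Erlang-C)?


a = λ/μ = 1.9479; ρ = a/3 = 0.6493
P₀ = 0.119646 (from M/M/c formula)
C(c,a) = [a^c/(c!(1−ρ))]·P₀ = [7.39137/(6·0.3507)]·0.119646
= 3.51280·0.119646 = 0.420294

Final: 0.420294


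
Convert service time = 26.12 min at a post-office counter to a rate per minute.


μ = 1/(service time) in consistent units.
1 minute = 1 min, so μ = 1/26.12 = 0.03828 per minute

Final: 0.03828 /min


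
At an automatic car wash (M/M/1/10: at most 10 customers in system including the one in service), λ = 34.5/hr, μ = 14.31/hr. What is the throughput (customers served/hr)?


ρ = 2.4109; P_K = (1−ρ)ρ^10/(1−ρ^11) = 0.585254
λ_eff = λ(1 − P_K) = 34.5·(1 − 0.585254) = 34.5·0.414746 = 14.3087 /hr

Final: 14.3087 /hr


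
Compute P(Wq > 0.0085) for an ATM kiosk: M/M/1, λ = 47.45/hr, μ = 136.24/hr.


ρ = 47.45/136.24 = 0.3483
P(Wq > t) = ρ·e^{−(μ−λ)t} = 0.3483·e^{−0.7547}
= 0.3483·0.470145 = 0.163743

Final: 0.163743


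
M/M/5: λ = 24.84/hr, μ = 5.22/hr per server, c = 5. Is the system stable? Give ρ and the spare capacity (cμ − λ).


Total capacity cμ = 5·5.22 = 26.10/hr
ρ = λ/(cμ) = 24.84/26.10 = 0.9517
Stable ⇔ ρ < 1: YES
Spare capacity = cμ − λ = 26.10 − 24.84 = 1.26/hr

Final: ρ = 0.9517; stable; margin = 1.26/hr


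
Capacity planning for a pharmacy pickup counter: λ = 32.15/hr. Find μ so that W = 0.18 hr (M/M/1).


W = 1/(μ−λ) ⇒ μ − λ = 1/W = 1/0.18 = 5.5556
μ = λ + 1/W = 32.15 + 5.5556 = 37.7056 per hr

Final: 37.7056 /hr


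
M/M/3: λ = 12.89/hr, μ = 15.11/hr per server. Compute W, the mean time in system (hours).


a = 0.8531; ρ = 0.2844; P₀ = 0.423454
Lq = P₀·a^c·ρ/(c!(1−ρ)²) = 0.02433
Wq = Lq/λ = 0.02433/12.89 = 0.001887 hr
W = Wq + 1/μ = 0.001887 + 0.06618 = 0.06807 hr

Final: 0.06807 hr


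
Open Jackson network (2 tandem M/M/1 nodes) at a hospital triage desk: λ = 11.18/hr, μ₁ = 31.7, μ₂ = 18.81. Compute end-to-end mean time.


Each node sees arrival rate λ = 11.18/hr (tandem ⇒ throughput preserved).
W₁ = 1/(μ₁−λ) = 1/(31.7−11.18) = 0.04873 hr
W₂ = 1/(μ₂−λ) = 1/(18.81−11.18) = 0.13106 hr
W_total = W₁ + W₂ = 0.04873 + 0.13106 = 0.17979 hr

Final: 0.17979 hr


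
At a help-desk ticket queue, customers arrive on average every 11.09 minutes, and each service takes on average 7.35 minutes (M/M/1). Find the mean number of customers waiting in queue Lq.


λ = 60/11.09 = 5.4103 /hr
μ = 60/7.35 = 8.1633 /hr
ρ = λ/μ = 5.4103/8.1633 = 0.6628
Lq = ρ²/(1−ρ) = 0.4392/0.3372 = 1.3025

Final: 1.3025


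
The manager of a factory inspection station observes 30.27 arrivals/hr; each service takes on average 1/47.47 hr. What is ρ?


ρ = λ/μ = 30.27/47.47 = 0.6377

Final: 0.6377


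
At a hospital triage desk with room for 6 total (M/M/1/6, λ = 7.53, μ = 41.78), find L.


ρ = 7.53/41.78 = 0.1802
L = ρ[1 − (K+1)ρ^K + Kρ^(K+1)] / [(1−ρ)(1−ρ^(K+1))]
Numerator: 0.1802·(1 − 7·0.00003427 + 6·0.000006177) = 0.180193
Denominator: (0.8198)·(0.999994) = 0.819765
L = 0.180193/0.819765 = 0.2198

Final: 0.2198


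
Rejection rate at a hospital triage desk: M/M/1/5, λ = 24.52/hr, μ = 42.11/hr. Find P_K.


ρ = λ/μ = 24.52/42.11 = 0.5823
P_K = (1−ρ)ρ^K/(1−ρ^(K+1)) = (0.4177·0.066939)/(1 − 0.038977)
= 0.027961/0.961023 = 0.029095

Final: 0.029095


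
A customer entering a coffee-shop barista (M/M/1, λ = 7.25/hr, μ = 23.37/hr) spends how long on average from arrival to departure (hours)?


W = 1/(μ−λ) = 1/(23.37 − 7.25) = 1/16.12 = 0.06203 hr

Final: 0.06203 hr


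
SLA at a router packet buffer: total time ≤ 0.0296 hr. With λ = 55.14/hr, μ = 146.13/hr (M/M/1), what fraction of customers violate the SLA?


W ~ Exponential(μ−λ) for M/M/1.
μ − λ = 146.13 − 55.14 = 90.9900
P(W > t) = e^{−(μ−λ)t} = e^{−2.6933} = 0.067657

Final: 0.067657


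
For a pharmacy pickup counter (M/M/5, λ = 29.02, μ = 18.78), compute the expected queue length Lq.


a = λ/μ = 1.5453; ρ = a/5 = 0.3091
P₀ = 0.212857
Lq = P₀·a^c·ρ / (c!·(1−ρ)²) = 0.212857·8.81067·0.3091/(120·0.47741)
= 0.01012

Final: 0.01012


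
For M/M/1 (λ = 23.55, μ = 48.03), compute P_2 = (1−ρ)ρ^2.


ρ = 23.55/48.03 = 0.4903
P_n = (1−ρ)·ρ^n = (1 − 0.4903)·0.4903^2 = 0.5097·0.240412 = 0.122534

Final: 0.122534


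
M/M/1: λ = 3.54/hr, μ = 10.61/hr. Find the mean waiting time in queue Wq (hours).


ρ = 3.54/10.61 = 0.3336
Wq = ρ/(μ−λ) = 0.3336/(10.61 − 3.54) = 0.3336/7.07 = 0.04719 hr

Final: 0.04719 hr


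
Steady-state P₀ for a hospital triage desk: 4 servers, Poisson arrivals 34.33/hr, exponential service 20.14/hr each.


a = λ/μ = 34.33/20.14 = 1.7046; ρ = a/c = 0.4261
Σ_{k=0}^{3} a^k/k! (terms k=0..3) = 1.00000 + 1.70457 + 1.45278 + 0.82545 = 4.98280
Tail: a^4/(4!(1−ρ)) = 8.44223/(24·0.5739) = 0.61297
P₀ = 1/(4.98280 + 0.61297) = 1/5.59577 = 0.178706

Final: 0.178706


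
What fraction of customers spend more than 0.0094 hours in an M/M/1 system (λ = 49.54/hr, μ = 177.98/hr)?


W ~ Exponential(μ−λ) for M/M/1.
μ − λ = 177.98 − 49.54 = 128.4400
P(W > t) = e^{−(μ−λ)t} = e^{−1.2073} = 0.298993

Final: 0.298993


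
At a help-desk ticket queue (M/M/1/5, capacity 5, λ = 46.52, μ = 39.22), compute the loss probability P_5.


ρ = λ/μ = 46.52/39.22 = 1.1861
P_K = (1−ρ)ρ^K/(1−ρ^(K+1)) = (-0.1861·2.347797)/(1 − 2.784792)
= -0.436994/-1.784792 = 0.244843

Final: 0.244843


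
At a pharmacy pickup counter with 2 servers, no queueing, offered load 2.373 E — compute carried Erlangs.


B(2,2.373) = 0.454962 (Erlang-B)
Carried load = a(1 − B) = 2.373·(1 − 0.454962) = 2.373·0.545038 = 1.2934 E

Final: 1.2934 Erlangs


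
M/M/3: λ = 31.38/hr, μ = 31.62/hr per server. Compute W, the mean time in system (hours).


a = 0.9924; ρ = 0.3308; P₀ = 0.366532
Lq = P₀·a^c·ρ/(c!(1−ρ)²) = 0.04411
Wq = Lq/λ = 0.04411/31.38 = 0.001406 hr
W = Wq + 1/μ = 0.001406 + 0.03163 = 0.03303 hr

Final: 0.03303 hr


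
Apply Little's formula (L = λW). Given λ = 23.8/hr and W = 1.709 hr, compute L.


L = λW = 23.8·1.709 = 40.6742

Final: 40.6742


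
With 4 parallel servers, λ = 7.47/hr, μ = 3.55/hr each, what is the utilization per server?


ρ = λ/(cμ) = 7.47/(4·3.55) = 7.47/14.20 = 0.5261

Final: 0.5261


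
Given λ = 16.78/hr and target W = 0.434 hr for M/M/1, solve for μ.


W = 1/(μ−λ) ⇒ μ − λ = 1/W = 1/0.434 = 2.3041
μ = λ + 1/W = 16.78 + 2.3041 = 19.0841 per hr

Final: 19.0841 /hr


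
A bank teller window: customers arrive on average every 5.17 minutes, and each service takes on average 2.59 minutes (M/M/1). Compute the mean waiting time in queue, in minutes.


λ = 60/5.17 = 11.6054 /hr
μ = 60/2.59 = 23.1660 /hr
ρ = λ/μ = 11.6054/23.1660 = 0.5010
Wq = ρ/(μ−λ) = 0.5010/(23.1660−11.6054) = 0.04333 hr
In minutes: 0.04333·60 = 2.600 min

Final: 2.600 min


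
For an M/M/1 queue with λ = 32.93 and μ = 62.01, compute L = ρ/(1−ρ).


ρ = λ/μ = 32.93/62.01 = 0.5310
L = ρ/(1−ρ) = 0.5310/(1 − 0.5310) = 0.5310/0.4690 = 1.1324

Final: 1.1324


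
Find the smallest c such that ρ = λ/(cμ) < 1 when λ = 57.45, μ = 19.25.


Stability requires cμ > λ ⇔ c > λ/μ.
λ/μ = 57.45/19.25 = 2.9844
Minimum integer c = ⌊2.9844⌋ + 1 = 3
Check: 3·19.25 = 57.75 > 57.45, while 2·19.25 = 38.50 ≤ 57.45

Final: 3 servers


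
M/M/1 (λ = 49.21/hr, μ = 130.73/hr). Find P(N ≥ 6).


ρ = 49.21/130.73 = 0.3764
P(N ≥ n) = ρ^n = 0.3764^6 = 0.002845

Final: 0.002845


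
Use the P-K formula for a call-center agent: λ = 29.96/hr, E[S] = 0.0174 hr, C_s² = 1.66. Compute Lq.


ρ = λ·E[S] = 29.96·0.0174 = 0.5213
Lq = ρ²(1+C_s²)/(2(1−ρ)) = 0.2718·(1+1.66)/(2·0.4787)
= 0.2718·2.6600/0.9574 = 0.75505

Final: 0.75505


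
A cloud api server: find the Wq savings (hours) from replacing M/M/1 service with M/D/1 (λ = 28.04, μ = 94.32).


ρ = 28.04/94.32 = 0.2973
Wq(M/M/1) = ρ/(μ−λ) = 0.2973/66.28 = 0.004485 hr
Wq(M/D/1) = ρ/(2(μ−λ)) = 0.002243 hr
Savings = 0.004485 − 0.002243 = 0.002243 hr

Final: 0.002243 hr


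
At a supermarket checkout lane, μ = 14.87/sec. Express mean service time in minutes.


Mean service time = 1/μ = 1/14.87 second = 0.06725 second
In minutes: 0.06725 × 0.0166667 = 0.001121 min

Final: 0.001121 min


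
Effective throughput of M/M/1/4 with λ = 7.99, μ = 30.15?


ρ = 0.2650; P_K = (1−ρ)ρ^4/(1−ρ^5) = 0.003630
λ_eff = λ(1 − P_K) = 7.99·(1 − 0.003630) = 7.99·0.996370 = 7.9610 /hr

Final: 7.9610 /hr


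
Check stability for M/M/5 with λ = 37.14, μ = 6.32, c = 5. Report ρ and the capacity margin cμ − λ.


Total capacity cμ = 5·6.32 = 31.60/hr
ρ = λ/(cμ) = 37.14/31.60 = 1.1753
Stable ⇔ ρ < 1: NO
Spare capacity = cμ − λ = 31.60 − 37.14 = -5.54/hr

Final: ρ = 1.1753; unstable; margin = -5.54/hr


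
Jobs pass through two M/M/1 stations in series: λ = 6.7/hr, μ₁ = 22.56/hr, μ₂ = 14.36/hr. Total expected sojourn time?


Each node sees arrival rate λ = 6.7/hr (tandem ⇒ throughput preserved).
W₁ = 1/(μ₁−λ) = 1/(22.56−6.7) = 0.06305 hr
W₂ = 1/(μ₂−λ) = 1/(14.36−6.7) = 0.13055 hr
W_total = W₁ + W₂ = 0.06305 + 0.13055 = 0.19360 hr

Final: 0.19360 hr


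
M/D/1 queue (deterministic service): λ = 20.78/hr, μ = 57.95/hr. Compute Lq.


ρ = 20.78/57.95 = 0.3586
M/D/1: Lq = ρ²/(2(1−ρ)) = 0.1286/(2·0.6414) = 0.10023

Final: 0.10023


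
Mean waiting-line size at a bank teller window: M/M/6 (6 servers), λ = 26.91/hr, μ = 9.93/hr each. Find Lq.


a = λ/μ = 2.7100; ρ = a/6 = 0.4517
P₀ = 0.065931
Lq = P₀·a^c·ρ / (c!·(1−ρ)²) = 0.065931·396.08345·0.4517/(720·0.30067)
= 0.05448

Final: 0.05448


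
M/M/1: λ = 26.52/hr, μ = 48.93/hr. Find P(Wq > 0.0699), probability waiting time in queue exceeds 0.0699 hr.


ρ = 26.52/48.93 = 0.5420
P(Wq > t) = ρ·e^{−(μ−λ)t} = 0.5420·e^{−1.5665}
= 0.5420·0.208783 = 0.113160

Final: 0.113160


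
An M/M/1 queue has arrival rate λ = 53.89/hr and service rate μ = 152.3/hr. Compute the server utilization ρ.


ρ = λ/μ = 53.89/152.3 = 0.3538

Final: 0.3538


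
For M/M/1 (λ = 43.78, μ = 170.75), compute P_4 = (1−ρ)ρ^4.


ρ = 43.78/170.75 = 0.2564
P_n = (1−ρ)·ρ^n = (1 − 0.2564)·0.2564^4 = 0.7436·0.004322 = 0.003214

Final: 0.003214


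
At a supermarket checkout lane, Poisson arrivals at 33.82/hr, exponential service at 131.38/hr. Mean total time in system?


W = 1/(μ−λ) = 1/(131.38 − 33.82) = 1/97.56 = 0.01025 hr

Final: 0.01025 hr


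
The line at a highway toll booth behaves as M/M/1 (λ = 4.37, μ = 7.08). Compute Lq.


ρ = 4.37/7.08 = 0.6172
Lq = ρ²/(1−ρ) = 0.3810/0.3828 = 0.9953

Final: 0.9953


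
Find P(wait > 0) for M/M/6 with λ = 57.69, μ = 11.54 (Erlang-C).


a = λ/μ = 4.9991; ρ = a/6 = 0.8332
P₀ = 0.004518 (from M/M/c formula)
C(c,a) = [a^c/(c!(1−ρ))]·P₀ = [15608.75920/(720·0.1668)]·0.004518
= 129.96038·0.004518 = 0.587205

Final: 0.587205


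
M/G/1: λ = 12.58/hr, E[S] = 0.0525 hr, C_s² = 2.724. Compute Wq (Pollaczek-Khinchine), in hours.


ρ = λ·E[S] = 12.58·0.0525 = 0.6604
E[S²] = E[S]²(1+C_s²) = 0.0525²·(1+2.724) = 0.010264
Wq = λ·E[S²]/(2(1−ρ)) = 12.58·0.010264/(2·0.3396) = 0.19014 hr

Final: 0.19014 hr


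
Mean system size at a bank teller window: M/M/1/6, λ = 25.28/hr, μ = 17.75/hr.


ρ = 25.28/17.75 = 1.4242
L = ρ[1 − (K+1)ρ^K + Kρ^(K+1)] / [(1−ρ)(1−ρ^(K+1))]
Numerator: 1.4242·(1 − 7·8.345883 + 6·11.886418) = 19.792926
Denominator: (-0.4242)·(-10.886418) = 4.618294
L = 19.792926/4.618294 = 4.2858

Final: 4.2858


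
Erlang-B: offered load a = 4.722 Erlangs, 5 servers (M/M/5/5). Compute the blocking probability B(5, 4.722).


B(c,a) = (a^c/c!) / Σ_{k=0}^{c} a^k/k!
a^5/5! = 19.563595
Σ terms (k=0..5): 1.00000 + 4.72200 + 11.14864 + 17.54796 + 20.71537 + 19.56360 = 74.697569
B = 19.563595/74.697569 = 0.261904

Final: 0.261904


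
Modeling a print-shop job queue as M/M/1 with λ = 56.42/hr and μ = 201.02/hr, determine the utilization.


ρ = λ/μ = 56.42/201.02 = 0.2807

Final: 0.2807


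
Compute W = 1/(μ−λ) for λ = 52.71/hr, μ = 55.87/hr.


W = 1/(μ−λ) = 1/(55.87 − 52.71) = 1/3.16 = 0.3165 hr

Final: 0.3165 hr


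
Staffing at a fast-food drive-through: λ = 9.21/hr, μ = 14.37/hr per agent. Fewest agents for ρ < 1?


Stability requires cμ > λ ⇔ c > λ/μ.
λ/μ = 9.21/14.37 = 0.6409
Minimum integer c = ⌊0.6409⌋ + 1 = 1
Check: 1·14.37 = 14.37 > 9.21, while 0·14.37 = 0.00 ≤ 9.21

Final: 1 servers


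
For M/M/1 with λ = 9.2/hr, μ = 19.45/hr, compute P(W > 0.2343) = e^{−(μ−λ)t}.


W ~ Exponential(μ−λ) for M/M/1.
μ − λ = 19.45 − 9.2 = 10.2500
P(W > t) = e^{−(μ−λ)t} = e^{−2.4016} = 0.090575

Final: 0.090575


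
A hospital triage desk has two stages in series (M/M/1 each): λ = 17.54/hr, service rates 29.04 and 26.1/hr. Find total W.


Each node sees arrival rate λ = 17.54/hr (tandem ⇒ throughput preserved).
W₁ = 1/(μ₁−λ) = 1/(29.04−17.54) = 0.08696 hr
W₂ = 1/(μ₂−λ) = 1/(26.1−17.54) = 0.11682 hr
W_total = W₁ + W₂ = 0.08696 + 0.11682 = 0.20378 hr

Final: 0.20378 hr


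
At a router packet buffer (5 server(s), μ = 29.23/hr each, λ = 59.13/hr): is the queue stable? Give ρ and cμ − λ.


Total capacity cμ = 5·29.23 = 146.15/hr
ρ = λ/(cμ) = 59.13/146.15 = 0.4046
Stable ⇔ ρ < 1: YES
Spare capacity = cμ − λ = 146.15 − 59.13 = 87.02/hr

Final: ρ = 0.4046; stable; margin = 87.02/hr


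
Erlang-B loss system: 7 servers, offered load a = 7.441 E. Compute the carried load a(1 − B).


B(7,7.441) = 0.275698 (Erlang-B)
Carried load = a(1 − B) = 7.441·(1 − 0.275698) = 7.441·0.724302 = 5.3895 E

Final: 5.3895 Erlangs


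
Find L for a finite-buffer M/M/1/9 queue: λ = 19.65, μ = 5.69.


ρ = 19.65/5.69 = 3.4534
L = ρ[1 − (K+1)ρ^K + Kρ^(K+1)] / [(1−ρ)(1−ρ^(K+1))]
Numerator: 3.4534·(1 − 10·69863.862892 + 9·241269.754979) = 5086173.419979
Denominator: (-2.4534)·(-241268.754979) = 591935.293410
L = 5086173.419979/591935.293410 = 8.5924

Final: 8.5924


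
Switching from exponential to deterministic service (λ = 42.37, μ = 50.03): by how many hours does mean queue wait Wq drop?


ρ = 42.37/50.03 = 0.8469
Wq(M/M/1) = ρ/(μ−λ) = 0.8469/7.66 = 0.11056 hr
Wq(M/D/1) = ρ/(2(μ−λ)) = 0.05528 hr
Savings = 0.11056 − 0.05528 = 0.05528 hr

Final: 0.05528 hr


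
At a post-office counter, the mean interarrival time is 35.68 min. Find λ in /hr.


λ = 1/(interarrival time) in consistent units.
1 hour = 60 min, so λ = 60/35.68 = 1.6816 per hour

Final: 1.6816 /hr


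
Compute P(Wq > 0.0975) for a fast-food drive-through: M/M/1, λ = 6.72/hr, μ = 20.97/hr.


ρ = 6.72/20.97 = 0.3205
P(Wq > t) = ρ·e^{−(μ−λ)t} = 0.3205·e^{−1.3894}
= 0.3205·0.249231 = 0.079868

Final: 0.079868


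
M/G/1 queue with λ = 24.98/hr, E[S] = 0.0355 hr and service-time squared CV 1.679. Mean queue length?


ρ = λ·E[S] = 24.98·0.0355 = 0.8868
Lq = ρ²(1+C_s²)/(2(1−ρ)) = 0.7864·(1+1.679)/(2·0.1132)
= 0.7864·2.6790/0.2264 = 9.30464

Final: 9.30464


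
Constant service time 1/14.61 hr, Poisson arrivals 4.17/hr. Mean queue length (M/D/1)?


ρ = 4.17/14.61 = 0.2854
M/D/1: Lq = ρ²/(2(1−ρ)) = 0.08147/(2·0.7146) = 0.05700

Final: 0.05700


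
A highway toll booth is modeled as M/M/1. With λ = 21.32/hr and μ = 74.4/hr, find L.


ρ = λ/μ = 21.32/74.4 = 0.2866
L = ρ/(1−ρ) = 0.2866/(1 − 0.2866) = 0.2866/0.7134 = 0.4017

Final: 0.4017


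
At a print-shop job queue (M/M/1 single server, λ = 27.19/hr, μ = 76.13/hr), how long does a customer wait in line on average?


ρ = 27.19/76.13 = 0.3572
Wq = ρ/(μ−λ) = 0.3572/(76.13 − 27.19) = 0.3572/48.94 = 0.007298 hr

Final: 0.007298 hr


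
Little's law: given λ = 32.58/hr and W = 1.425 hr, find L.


L = λW = 32.58·1.425 = 46.4265

Final: 46.4265


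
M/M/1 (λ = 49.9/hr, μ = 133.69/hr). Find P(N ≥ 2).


ρ = 49.9/133.69 = 0.3733
P(N ≥ n) = ρ^n = 0.3733^2 = 0.139317

Final: 0.139317


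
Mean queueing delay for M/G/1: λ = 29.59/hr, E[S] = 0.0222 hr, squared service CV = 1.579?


ρ = λ·E[S] = 29.59·0.0222 = 0.6569
E[S²] = E[S]²(1+C_s²) = 0.0222²·(1+1.579) = 0.001271
Wq = λ·E[S²]/(2(1−ρ)) = 29.59·0.001271/(2·0.3431) = 0.05481 hr

Final: 0.05481 hr


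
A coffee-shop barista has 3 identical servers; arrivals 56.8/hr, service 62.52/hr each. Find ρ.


ρ = λ/(cμ) = 56.8/(3·62.52) = 56.8/187.56 = 0.3028

Final: 0.3028


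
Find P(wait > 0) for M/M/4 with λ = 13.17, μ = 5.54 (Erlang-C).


a = λ/μ = 2.3773; ρ = a/4 = 0.5943
P₀ = 0.085308 (from M/M/c formula)
C(c,a) = [a^c/(c!(1−ρ))]·P₀ = [31.93773/(24·0.4057)]·0.085308
= 3.28022·0.085308 = 0.279828

Final: 0.279828


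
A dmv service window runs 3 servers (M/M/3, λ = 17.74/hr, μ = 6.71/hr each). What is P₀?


a = λ/μ = 17.74/6.71 = 2.6438; ρ = a/c = 0.8813
Σ_{k=0}^{2} a^k/k! (terms k=0..2) = 1.00000 + 2.64382 + 3.49488 = 7.13869
Tail: a^3/(3!(1−ρ)) = 18.47963/(6·0.1187) = 25.94107
P₀ = 1/(7.13869 + 25.94107) = 1/33.07977 = 0.030230

Final: 0.030230


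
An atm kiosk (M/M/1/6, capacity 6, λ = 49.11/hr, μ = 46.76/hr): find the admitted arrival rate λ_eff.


ρ = 1.0503; P_K = (1−ρ)ρ^6/(1−ρ^7) = 0.164703
λ_eff = λ(1 − P_K) = 49.11·(1 − 0.164703) = 49.11·0.835297 = 41.0214 /hr

Final: 41.0214 /hr


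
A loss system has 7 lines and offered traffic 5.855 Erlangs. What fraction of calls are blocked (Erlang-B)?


B(c,a) = (a^c/c!) / Σ_{k=0}^{c} a^k/k!
a^7/7! = 46.801283
Σ terms (k=0..7): 1.00000 + 5.85500 + 17.14051 + 33.45257 + 48.96619 + 57.33941 + 55.95371 + 46.80128 = 266.508683
B = 46.801283/266.508683 = 0.175609

Final: 0.175609


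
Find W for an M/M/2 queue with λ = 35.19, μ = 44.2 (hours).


a = 0.7962; ρ = 0.3981; P₀ = 0.430536
Lq = P₀·a^c·ρ/(c!(1−ρ)²) = 0.14992
Wq = Lq/λ = 0.14992/35.19 = 0.004260 hr
W = Wq + 1/μ = 0.004260 + 0.02262 = 0.02688 hr

Final: 0.02688 hr


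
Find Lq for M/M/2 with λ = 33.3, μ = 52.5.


a = λ/μ = 0.6343; ρ = a/2 = 0.3171
P₀ = 0.518438
Lq = P₀·a^c·ρ / (c!·(1−ρ)²) = 0.518438·0.40232·0.3171/(2·0.46629)
= 0.07093

Final: 0.07093


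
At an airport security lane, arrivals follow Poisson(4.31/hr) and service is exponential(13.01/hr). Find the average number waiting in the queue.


ρ = 4.31/13.01 = 0.3313
Lq = ρ²/(1−ρ) = 0.1097/0.6687 = 0.1641

Final: 0.1641


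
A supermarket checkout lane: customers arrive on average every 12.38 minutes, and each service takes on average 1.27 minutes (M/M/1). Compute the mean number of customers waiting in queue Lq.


λ = 60/12.38 = 4.8465 /hr
μ = 60/1.27 = 47.2441 /hr
ρ = λ/μ = 4.8465/47.2441 = 0.1026
Lq = ρ²/(1−ρ) = 0.01052/0.8974 = 0.01173

Final: 0.01173


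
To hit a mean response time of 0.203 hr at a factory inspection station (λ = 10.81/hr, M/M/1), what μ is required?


W = 1/(μ−λ) ⇒ μ − λ = 1/W = 1/0.203 = 4.9261
μ = λ + 1/W = 10.81 + 4.9261 = 15.7361 per hr

Final: 15.7361 /hr


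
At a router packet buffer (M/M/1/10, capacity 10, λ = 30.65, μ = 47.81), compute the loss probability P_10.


ρ = λ/μ = 30.65/47.81 = 0.6411
P_K = (1−ρ)ρ^K/(1−ρ^(K+1)) = (0.3589·0.011725)/(1 − 0.007517)
= 0.004208/0.992483 = 0.004240

Final: 0.004240


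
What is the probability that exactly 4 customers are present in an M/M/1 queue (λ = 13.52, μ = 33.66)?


ρ = 13.52/33.66 = 0.4017
P_n = (1−ρ)·ρ^n = (1 − 0.4017)·0.4017^4 = 0.5983·0.026029 = 0.015574

Final: 0.015574


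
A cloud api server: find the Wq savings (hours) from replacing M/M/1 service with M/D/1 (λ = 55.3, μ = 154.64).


ρ = 55.3/154.64 = 0.3576
Wq(M/M/1) = ρ/(μ−λ) = 0.3576/99.34 = 0.003600 hr
Wq(M/D/1) = ρ/(2(μ−λ)) = 0.001800 hr
Savings = 0.003600 − 0.001800 = 0.001800 hr

Final: 0.001800 hr


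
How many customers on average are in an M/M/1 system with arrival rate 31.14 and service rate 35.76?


ρ = λ/μ = 31.14/35.76 = 0.8708
L = ρ/(1−ρ) = 0.8708/(1 − 0.8708) = 0.8708/0.1292 = 6.7403

Final: 6.7403


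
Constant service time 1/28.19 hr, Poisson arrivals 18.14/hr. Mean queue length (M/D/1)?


ρ = 18.14/28.19 = 0.6435
M/D/1: Lq = ρ²/(2(1−ρ)) = 0.4141/(2·0.3565) = 0.58074

Final: 0.58074


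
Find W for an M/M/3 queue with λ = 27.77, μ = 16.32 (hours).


a = 1.7016; ρ = 0.5672; P₀ = 0.165383
Lq = P₀·a^c·ρ/(c!(1−ρ)²) = 0.41121
Wq = Lq/λ = 0.41121/27.77 = 0.01481 hr
W = Wq + 1/μ = 0.01481 + 0.06127 = 0.07608 hr

Final: 0.07608 hr
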